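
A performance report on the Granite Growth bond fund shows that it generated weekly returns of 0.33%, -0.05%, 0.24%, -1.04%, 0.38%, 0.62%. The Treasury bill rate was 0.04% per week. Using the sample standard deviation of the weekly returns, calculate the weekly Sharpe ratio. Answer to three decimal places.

0.068

μ = (0.33 − 0.05 + 0.24 − 1.04 + 0.38 + 0.62) / 6 = 0.480 / 6 = 0.0800%
Σ(r − μ)² = 1.7410; sample σ = √(1.7410/5) = 0.5901%
Sharpe = (μ − rf) / σ = (0.0800 − 0.04) / 0.5901 = 0.0400 / 0.5901 = 0.0678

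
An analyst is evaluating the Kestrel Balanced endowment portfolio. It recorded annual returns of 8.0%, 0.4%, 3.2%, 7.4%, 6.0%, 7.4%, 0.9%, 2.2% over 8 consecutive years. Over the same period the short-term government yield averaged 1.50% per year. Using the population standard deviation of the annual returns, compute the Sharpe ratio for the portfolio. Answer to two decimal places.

Mean return r̄ = 35.50 / 8 = 4.4375%
Σ(r − r̄)² = (8 − 4.4375)² + (0.4 − 4.4375)² + … = 68.0388
σ = √[68.0388 / 8] = 2.9163%
Sharpe = (r̄ − rf) / σ = (4.4375 − 1.5) / 2.9163 = 2.9375 / 2.9163 = 1.0073

1.01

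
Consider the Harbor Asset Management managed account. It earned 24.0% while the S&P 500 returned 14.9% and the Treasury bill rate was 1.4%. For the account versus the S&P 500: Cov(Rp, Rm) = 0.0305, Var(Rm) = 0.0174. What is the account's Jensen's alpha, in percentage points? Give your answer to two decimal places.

β = Cov / Var = 0.0305 / 0.0174 = 1.7529
E[R] = Rf + β(Rm − Rf) = 1.4% + 1.7529 × (14.9% − 1.4%) = 25.0642%
α = Rp − E[R] = 24.0% − 25.0642% = -1.0642

-1.06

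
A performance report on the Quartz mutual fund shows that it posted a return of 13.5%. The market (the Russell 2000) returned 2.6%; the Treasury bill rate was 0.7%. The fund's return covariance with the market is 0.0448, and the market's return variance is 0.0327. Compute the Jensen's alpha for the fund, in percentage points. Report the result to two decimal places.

β = Cov / Var = 0.0448 / 0.0327 = 1.3700
E[R] = Rf + β(Rm − Rf) = 0.7% + 1.3700 × (2.6% − 0.7%) = 3.3030%
α = Rp − E[R] = 13.5% − 3.3030% = 10.1970

10.20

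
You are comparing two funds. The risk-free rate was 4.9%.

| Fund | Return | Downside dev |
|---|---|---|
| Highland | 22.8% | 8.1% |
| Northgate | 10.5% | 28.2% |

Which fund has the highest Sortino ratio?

Highland: Sortino ratio = (22.8% − 4.9%) / 8.1% = 2.210
Northgate: Sortino ratio = (10.5% − 4.9%) / 28.2% = 0.199
Highest: Highland (2.210).

Highland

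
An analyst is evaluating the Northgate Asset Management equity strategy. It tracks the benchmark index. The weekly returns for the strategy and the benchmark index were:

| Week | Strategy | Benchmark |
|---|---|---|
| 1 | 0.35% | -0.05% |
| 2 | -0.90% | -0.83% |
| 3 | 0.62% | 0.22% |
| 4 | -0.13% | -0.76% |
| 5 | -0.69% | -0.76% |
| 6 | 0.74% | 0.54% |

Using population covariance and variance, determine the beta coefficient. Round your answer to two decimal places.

r̄p = -0.0017%,  r̄m = -0.2733%
Cov = Σ(rp − r̄p)(rm − r̄m) / 6 = 0.3143
Var(rm) = Σ(rm − r̄m)² / 6 = 0.2897
β = Cov / Var = 0.3143 / 0.2897 = 1.0849

1.08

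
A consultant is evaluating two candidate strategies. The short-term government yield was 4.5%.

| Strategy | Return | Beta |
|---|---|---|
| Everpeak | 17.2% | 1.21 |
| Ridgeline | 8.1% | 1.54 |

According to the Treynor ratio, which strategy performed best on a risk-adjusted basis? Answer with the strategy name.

Everpeak

Everpeak: Treynor = (17.2% − 4.5%) / 1.21 = 10.496
Ridgeline: Treynor = (8.1% − 4.5%) / 1.54 = 2.338
Highest: Everpeak (10.496).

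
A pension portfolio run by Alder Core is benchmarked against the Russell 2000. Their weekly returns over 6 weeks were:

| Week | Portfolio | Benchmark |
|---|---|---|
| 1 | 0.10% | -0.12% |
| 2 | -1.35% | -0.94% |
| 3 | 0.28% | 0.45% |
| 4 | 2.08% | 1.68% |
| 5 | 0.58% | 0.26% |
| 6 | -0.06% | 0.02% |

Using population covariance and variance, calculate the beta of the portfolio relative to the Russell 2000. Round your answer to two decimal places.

1.26

r̄p = 0.2717%,  r̄m = 0.2250%
Cov = Σ(rp − r̄p)(rm − r̄m) / 6 = 0.7767
Var(rm) = Σ(rm − r̄m)² / 6 = 0.6145
β = Cov / Var = 0.7767 / 0.6145 = 1.2640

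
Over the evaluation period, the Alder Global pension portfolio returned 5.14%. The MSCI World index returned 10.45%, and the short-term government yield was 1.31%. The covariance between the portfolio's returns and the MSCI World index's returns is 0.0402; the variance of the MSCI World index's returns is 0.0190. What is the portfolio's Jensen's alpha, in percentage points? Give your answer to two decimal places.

β = Cov / Var = 0.0402 / 0.0190 = 2.1158
E[R] = Rf + β(Rm − Rf) = 1.31% + 2.1158 × (10.45% − 1.31%) = 20.6484%
α = Rp − E[R] = 5.14% − 20.6484% = -15.5084

-15.51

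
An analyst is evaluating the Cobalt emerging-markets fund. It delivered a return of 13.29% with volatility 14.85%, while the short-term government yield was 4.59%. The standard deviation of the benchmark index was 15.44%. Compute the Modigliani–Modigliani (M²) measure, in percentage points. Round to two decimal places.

13.64

Sharpe = (Rp − Rf) / σp = (13.29% − 4.59%) / 14.85% = 0.5859
M² = Rf + Sharpe × σm = 4.59% + 0.5859 × 15.44% = 13.6363%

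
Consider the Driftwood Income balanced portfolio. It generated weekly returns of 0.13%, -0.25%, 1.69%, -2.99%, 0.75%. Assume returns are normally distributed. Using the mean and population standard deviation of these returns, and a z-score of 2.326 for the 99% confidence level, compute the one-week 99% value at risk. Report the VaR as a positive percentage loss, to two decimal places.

r̄ = (0.13 − 0.25 + 1.69 − 2.99 + 0.75) / 5 = -0.1340%
Σ(r − r̄)² = (0.13 − (-0.1340))² + (-0.25 − (-0.1340))² + (1.69 − (-0.1340))² + … = 12.3483
σ = √[12.3483 / 5] = 1.5715%
VaR = −(r̄ − z·σ) = −(-0.1340 − 2.326 × 1.5715) = −(-3.7893) = 3.7893%

3.79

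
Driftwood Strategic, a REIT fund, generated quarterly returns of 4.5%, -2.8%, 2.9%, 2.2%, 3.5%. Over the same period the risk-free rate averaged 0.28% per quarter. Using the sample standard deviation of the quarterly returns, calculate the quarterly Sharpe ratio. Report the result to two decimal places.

0.63

Mean return r̄ = 10.30 / 5 = 2.0600%
Σ(r − r̄)² = (4.5 − 2.0600)² + (-2.8 − 2.0600)² + … = 32.3720
sample σ = √(32.3720 / 4) = √8.0930 = 2.8448%
Sharpe = (r̄ − rf) / σ = (2.0600 − 0.28) / 2.8448 = 1.7800 / 2.8448 = 0.6257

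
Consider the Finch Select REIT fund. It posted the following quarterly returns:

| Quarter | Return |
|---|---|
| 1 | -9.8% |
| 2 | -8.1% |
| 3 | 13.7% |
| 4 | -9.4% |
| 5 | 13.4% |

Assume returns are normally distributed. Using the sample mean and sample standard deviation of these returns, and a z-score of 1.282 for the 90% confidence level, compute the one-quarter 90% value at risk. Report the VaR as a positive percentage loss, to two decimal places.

15.97

Mean return μ = -0.20 / 5 = -0.0400%
Σ(r − μ)² = (-9.8 − (-0.0400))² + (-8.1 − (-0.0400))² + (13.7 − (-0.0400))² + … = 617.2520
σ = √[617.2520 / 4] = 12.4223%
VaR = −(μ − z·σ) = −(-0.0400 − 1.282 × 12.4223) = −(-15.9654) = 15.9654%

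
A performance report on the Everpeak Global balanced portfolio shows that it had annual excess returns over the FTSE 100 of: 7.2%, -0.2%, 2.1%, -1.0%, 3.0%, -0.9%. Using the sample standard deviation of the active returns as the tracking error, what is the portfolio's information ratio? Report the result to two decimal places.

r̄ = (7.2 − 0.2 + 2.1 − 1 + 3 − 0.9) / 6 = 1.7000%
Sample σ = √[Σ(r − r̄)² / 5] = √[49.7600 / 5] = √9.9520 = 3.1547%
IR = r̄ / tracking error = 1.7000 / 3.1547 = 0.5389

0.54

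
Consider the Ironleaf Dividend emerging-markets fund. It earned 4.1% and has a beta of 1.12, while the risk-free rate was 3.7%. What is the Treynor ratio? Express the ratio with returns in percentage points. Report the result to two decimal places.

Treynor = (Rp − Rf) / β = (4.1% − 3.7%) / 1.12 = 0.40 / 1.12 = 0.3571

0.36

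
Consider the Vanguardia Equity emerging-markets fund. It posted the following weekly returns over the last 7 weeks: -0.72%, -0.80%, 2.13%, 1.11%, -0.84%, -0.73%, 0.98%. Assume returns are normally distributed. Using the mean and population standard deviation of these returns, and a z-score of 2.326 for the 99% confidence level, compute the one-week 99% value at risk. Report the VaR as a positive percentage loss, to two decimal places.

2.47

μ = (-0.72 − 0.8 + 2.13 + 1.11 − 0.84 − 0.73 + 0.98) / 7 = 1.130 / 7 = 0.1614%
Σ(r − μ)² = (-0.72 − 0.1614)² + (-0.8 − 0.1614)² + … = 8.9439
σ = √[8.9439 / 7] = 1.1304%
VaR = −(μ − z·σ) = −(0.1614 − 2.326 × 1.1304) = −(-2.4679) = 2.4679%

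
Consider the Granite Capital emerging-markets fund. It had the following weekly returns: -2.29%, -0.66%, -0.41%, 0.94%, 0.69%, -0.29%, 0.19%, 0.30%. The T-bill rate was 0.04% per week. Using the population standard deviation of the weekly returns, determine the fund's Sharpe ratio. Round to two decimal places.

-0.25

r̄ = (-2.29 − 0.66 − 0.41 + 0.94 + 0.69 − 0.29 + 0.19 + 0.3) / 8 = -0.1913%
Σ(r − r̄)² = 7.1251; population σ = √(7.1251/8) = 0.9437%
Sharpe = (r̄ − rf) / σ = (-0.1913 − 0.04) / 0.9437 = -0.2313 / 0.9437 = -0.2451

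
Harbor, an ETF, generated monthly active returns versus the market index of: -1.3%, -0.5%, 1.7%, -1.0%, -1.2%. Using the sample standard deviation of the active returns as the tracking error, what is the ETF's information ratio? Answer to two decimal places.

r̄ = (-1.3 − 0.5 + 1.7 − 1 − 1.2) / 5 = -2.30 / 5 = -0.4600%
Sample std dev = √[6.2120 / 4] = 1.2462%
IR = r̄ / tracking error = -0.4600 / 1.2462 = -0.3691

-0.37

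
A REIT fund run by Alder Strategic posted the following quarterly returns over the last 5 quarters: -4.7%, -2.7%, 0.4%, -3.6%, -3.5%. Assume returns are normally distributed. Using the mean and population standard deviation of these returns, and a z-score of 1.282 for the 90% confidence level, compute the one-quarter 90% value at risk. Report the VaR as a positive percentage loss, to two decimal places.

5.04

μ = (-4.7 − 2.7 + 0.4 − 3.6 − 3.5) / 5 = -2.8200%
Population σ = √[Σ(r − μ)² / 5] = √[14.9880 / 5] = √2.9976 = 1.7314%
VaR = −(μ − z·σ) = −(-2.8200 − 1.282 × 1.7314) = −(-5.0397) = 5.0397%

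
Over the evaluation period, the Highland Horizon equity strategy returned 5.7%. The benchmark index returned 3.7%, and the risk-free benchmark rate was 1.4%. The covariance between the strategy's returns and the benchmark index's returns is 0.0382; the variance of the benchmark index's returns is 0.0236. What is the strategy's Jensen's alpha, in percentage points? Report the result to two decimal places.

β = Cov / Var = 0.0382 / 0.0236 = 1.6186
E[R] = Rf + β(Rm − Rf) = 1.4% + 1.6186 × (3.7% − 1.4%) = 5.1228%
α = Rp − E[R] = 5.7% − 5.1228% = 0.5772

0.58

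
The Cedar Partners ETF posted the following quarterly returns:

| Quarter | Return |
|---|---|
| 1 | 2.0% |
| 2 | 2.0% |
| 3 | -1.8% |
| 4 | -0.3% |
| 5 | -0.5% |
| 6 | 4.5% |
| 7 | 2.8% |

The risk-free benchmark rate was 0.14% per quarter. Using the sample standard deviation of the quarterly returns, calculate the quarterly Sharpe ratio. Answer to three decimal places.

r̄ = (2 + 2 − 1.8 − 0.3 − 0.5 + 4.5 + 2.8) / 7 = 1.2429%
Sample σ = √[Σ(r − r̄)² / 6] = √[28.8571 / 6] = √4.8095 = 2.1931%
Sharpe = (r̄ − rf) / σ = (1.2429 − 0.14) / 2.1931 = 1.1029 / 2.1931 = 0.5029

0.503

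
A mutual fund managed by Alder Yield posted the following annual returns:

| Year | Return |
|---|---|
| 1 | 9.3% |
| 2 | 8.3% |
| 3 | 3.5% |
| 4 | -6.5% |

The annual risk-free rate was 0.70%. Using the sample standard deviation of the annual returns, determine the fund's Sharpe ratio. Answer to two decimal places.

0.41

μ = (9.3 + 8.3 + 3.5 − 6.5) / 4 = 3.6500%
Sample σ = √[Σ(r − μ)² / 3] = √[156.5900 / 3] = √52.1967 = 7.2247%
Sharpe = (μ − rf) / σ = (3.6500 − 0.7) / 7.2247 = 2.9500 / 7.2247 = 0.4083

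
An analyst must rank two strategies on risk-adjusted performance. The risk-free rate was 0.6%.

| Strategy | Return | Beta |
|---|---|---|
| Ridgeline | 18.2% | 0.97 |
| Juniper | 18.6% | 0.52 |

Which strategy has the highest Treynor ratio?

Ridgeline: Treynor = (18.2% − 0.6%) / 0.97 = 18.144
Juniper: Treynor = (18.6% − 0.6%) / 0.52 = 34.615
Highest: Juniper (34.615).

Juniper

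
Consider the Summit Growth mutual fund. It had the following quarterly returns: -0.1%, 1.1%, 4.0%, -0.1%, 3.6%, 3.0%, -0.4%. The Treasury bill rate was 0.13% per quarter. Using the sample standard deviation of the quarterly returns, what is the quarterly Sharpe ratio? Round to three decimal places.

μ = (-0.1 + 1.1 + 4 − 0.1 + 3.6 + 3 − 0.4) / 7 = 1.5857%
Sample std dev = √[21.7486 / 6] = 1.9039%
Sharpe = (μ − rf) / σ = (1.5857 − 0.13) / 1.9039 = 1.4557 / 1.9039 = 0.7646

0.765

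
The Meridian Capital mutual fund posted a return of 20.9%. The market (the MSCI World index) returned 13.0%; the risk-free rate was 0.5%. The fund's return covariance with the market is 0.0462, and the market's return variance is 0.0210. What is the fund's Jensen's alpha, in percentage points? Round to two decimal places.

β = Cov / Var = 0.0462 / 0.0210 = 2.2000
E[R] = Rf + β(Rm − Rf) = 0.5% + 2.2000 × (13.0% − 0.5%) = 28.0000%
α = Rp − E[R] = 20.9% − 28.0000% = -7.1000

-7.10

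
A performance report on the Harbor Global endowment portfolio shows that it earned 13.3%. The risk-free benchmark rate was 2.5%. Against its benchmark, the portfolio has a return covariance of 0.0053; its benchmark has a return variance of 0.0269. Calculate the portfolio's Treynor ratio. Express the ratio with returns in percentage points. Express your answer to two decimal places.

β = Cov / Var = 0.0053 / 0.0269 = 0.1970
Treynor = (Rp − Rf) / β = (13.3% − 2.5%) / 0.1970 = 10.80 / 0.1970 = 54.8223

54.82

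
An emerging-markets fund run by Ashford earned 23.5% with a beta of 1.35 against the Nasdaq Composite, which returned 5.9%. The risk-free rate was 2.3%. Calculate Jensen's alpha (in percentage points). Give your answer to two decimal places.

16.34

CAPM expected return = Rf + β(Rm − Rf) = 2.3% + 1.35 × (5.9% − 2.3%) = 2.3 + 1.35 × 3.60 = 7.1600%
Jensen's α = Rp − E[R] = 23.5% − 7.1600% = 16.3400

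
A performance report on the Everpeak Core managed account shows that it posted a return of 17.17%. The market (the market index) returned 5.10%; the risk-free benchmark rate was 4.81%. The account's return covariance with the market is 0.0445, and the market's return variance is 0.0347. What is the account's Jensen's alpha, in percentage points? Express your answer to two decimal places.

β = Cov / Var = 0.0445 / 0.0347 = 1.2824
E[R] = Rf + β(Rm − Rf) = 4.81% + 1.2824 × (5.10% − 4.81%) = 5.1819%
α = Rp − E[R] = 17.17% − 5.1819% = 11.9881

11.99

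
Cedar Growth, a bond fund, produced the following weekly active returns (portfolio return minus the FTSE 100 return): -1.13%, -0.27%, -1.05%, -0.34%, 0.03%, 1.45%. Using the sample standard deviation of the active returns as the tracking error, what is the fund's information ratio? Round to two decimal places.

-0.23

Mean return r̄ = -1.310 / 6 = -0.2183%
Σ(r − r̄)² = (-1.13 − (-0.2183))² + (-0.27 − (-0.2183))² + … = 4.3853
σ = √[4.3853 / 5] = 0.9365%
IR = r̄ / tracking error = -0.2183 / 0.9365 = -0.2331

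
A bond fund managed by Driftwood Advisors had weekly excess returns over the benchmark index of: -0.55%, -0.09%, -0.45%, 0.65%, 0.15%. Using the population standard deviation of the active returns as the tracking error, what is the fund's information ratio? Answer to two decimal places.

-0.13

Mean return r̄ = -0.290 / 5 = -0.0580%
Population σ = √[Σ(r − r̄)² / 5] = √[0.9413 / 5] = √0.1883 = 0.4339%
IR = r̄ / tracking error = -0.0580 / 0.4339 = -0.1337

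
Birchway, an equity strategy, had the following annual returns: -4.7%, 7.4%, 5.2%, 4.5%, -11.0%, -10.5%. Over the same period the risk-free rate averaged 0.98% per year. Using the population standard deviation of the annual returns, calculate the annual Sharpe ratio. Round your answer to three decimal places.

μ = (-4.7 + 7.4 + 5.2 + 4.5 − 11 − 10.5) / 6 = -1.5167%
Σ(r − μ)² = 341.5883; population σ = √(341.5883/6) = 7.5453%
Sharpe = (μ − rf) / σ = (-1.5167 − 0.98) / 7.5453 = -2.4967 / 7.5453 = -0.3309

-0.331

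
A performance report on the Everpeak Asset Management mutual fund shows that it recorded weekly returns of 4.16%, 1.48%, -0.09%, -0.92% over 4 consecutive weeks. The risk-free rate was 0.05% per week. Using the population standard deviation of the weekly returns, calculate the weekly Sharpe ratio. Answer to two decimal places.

r̄ = (4.16 + 1.48 − 0.09 − 0.92) / 4 = 1.1575%
Population σ = √[Σ(r − r̄)² / 4] = √[14.9913 / 4] = √3.7478 = 1.9359%
Sharpe = (r̄ − rf) / σ = (1.1575 − 0.05) / 1.9359 = 1.1075 / 1.9359 = 0.5721

0.57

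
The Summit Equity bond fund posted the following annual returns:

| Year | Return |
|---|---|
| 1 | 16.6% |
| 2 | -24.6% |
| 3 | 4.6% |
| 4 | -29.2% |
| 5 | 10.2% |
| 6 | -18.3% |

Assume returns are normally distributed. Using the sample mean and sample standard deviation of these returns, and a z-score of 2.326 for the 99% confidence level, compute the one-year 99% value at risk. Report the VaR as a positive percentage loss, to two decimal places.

r̄ = (16.6 − 24.6 + 4.6 − 29.2 + 10.2 − 18.3) / 6 = -6.7833%
Sample std dev = √[1917.3683 / 5] = 19.5825%
VaR = −(r̄ − z·σ) = −(-6.7833 − 2.326 × 19.5825) = −(-52.3322) = 52.3322%

52.33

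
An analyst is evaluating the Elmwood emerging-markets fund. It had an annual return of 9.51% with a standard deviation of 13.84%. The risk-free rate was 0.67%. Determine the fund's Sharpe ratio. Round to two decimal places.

Sharpe = (Rp − Rf) / σp = (9.51% − 0.67%) / 13.84% = 8.84% / 13.84% = 0.6387

0.64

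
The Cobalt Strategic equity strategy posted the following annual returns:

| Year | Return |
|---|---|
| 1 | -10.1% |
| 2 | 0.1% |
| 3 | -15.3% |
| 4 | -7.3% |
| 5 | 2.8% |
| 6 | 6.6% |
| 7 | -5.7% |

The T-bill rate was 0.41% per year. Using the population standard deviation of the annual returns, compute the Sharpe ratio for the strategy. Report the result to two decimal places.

Mean return r̄ = -28.90 / 7 = -4.1286%
Population std dev = √[353.9743 / 7] = 7.1111%
Sharpe = (r̄ − rf) / σ = (-4.1286 − 0.41) / 7.1111 = -4.5386 / 7.1111 = -0.6382

-0.64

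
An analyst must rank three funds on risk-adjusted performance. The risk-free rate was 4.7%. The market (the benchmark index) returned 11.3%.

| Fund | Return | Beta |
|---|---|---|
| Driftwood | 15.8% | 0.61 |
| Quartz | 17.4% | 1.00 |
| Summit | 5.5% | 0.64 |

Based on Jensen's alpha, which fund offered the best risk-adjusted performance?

Driftwood

Driftwood: α = 15.8% − [4.7% + 0.61 × (11.3% − 4.7%)] = 7.074
Quartz: α = 17.4% − [4.7% + 1.00 × (11.3% − 4.7%)] = 6.100
Summit: α = 5.5% − [4.7% + 0.64 × (11.3% − 4.7%)] = -3.424
Highest: Driftwood (7.074).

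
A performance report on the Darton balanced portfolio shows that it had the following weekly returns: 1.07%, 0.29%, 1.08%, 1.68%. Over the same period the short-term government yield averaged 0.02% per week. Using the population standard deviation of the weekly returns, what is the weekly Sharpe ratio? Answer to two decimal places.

μ = (1.07 + 0.29 + 1.08 + 1.68) / 4 = 1.0300%
Population std dev = √[0.9742 / 4] = 0.4935%
Sharpe = (μ − rf) / σ = (1.0300 − 0.02) / 0.4935 = 1.0100 / 0.4935 = 2.0466

2.05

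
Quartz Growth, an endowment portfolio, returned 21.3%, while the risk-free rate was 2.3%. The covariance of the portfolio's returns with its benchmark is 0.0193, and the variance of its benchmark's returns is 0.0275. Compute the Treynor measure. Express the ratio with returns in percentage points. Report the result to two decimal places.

27.07

β = Cov / Var = 0.0193 / 0.0275 = 0.7018
Treynor = (Rp − Rf) / β = (21.3% − 2.3%) / 0.7018 = 19.00 / 0.7018 = 27.0732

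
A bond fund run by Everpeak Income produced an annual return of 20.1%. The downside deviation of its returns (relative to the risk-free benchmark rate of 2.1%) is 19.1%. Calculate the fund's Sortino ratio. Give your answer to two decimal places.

0.94

Sortino = (Rp − Rf) / σd = (20.1% − 2.1%) / 19.1% = 18.00% / 19.1% = 0.9424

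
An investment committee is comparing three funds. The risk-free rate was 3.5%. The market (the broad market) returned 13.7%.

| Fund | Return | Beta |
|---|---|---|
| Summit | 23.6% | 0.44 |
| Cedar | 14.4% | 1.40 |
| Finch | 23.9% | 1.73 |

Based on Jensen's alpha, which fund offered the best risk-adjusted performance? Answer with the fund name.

Summit: α = 23.6% − [3.5% + 0.44 × (13.7% − 3.5%)] = 15.612
Cedar: α = 14.4% − [3.5% + 1.40 × (13.7% − 3.5%)] = -3.380
Finch: α = 23.9% − [3.5% + 1.73 × (13.7% − 3.5%)] = 2.754
Highest: Summit (15.612).

Summit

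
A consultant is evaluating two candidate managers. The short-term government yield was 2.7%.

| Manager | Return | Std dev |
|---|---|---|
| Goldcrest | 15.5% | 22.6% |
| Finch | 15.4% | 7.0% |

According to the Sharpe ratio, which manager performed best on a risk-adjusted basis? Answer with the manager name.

Finch

Goldcrest: Sharpe ratio = (15.5% − 2.7%) / 22.6% = 0.566
Finch: Sharpe ratio = (15.4% − 2.7%) / 7.0% = 1.814
Highest: Finch (1.814).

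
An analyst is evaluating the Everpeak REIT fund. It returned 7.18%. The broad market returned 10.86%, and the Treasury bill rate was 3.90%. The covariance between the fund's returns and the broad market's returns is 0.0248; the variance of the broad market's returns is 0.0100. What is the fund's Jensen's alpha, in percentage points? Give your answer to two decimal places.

-13.98

β = Cov / Var = 0.0248 / 0.0100 = 2.4800
E[R] = Rf + β(Rm − Rf) = 3.90% + 2.4800 × (10.86% − 3.90%) = 21.1608%
α = Rp − E[R] = 7.18% − 21.1608% = -13.9808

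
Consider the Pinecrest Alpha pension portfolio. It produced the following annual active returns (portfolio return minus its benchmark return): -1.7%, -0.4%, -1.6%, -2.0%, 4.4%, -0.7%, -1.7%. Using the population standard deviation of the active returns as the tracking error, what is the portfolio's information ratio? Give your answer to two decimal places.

-0.25

r̄ = (-1.7 − 0.4 − 1.6 − 2 + 4.4 − 0.7 − 1.7) / 7 = -3.70 / 7 = -0.5286%
Σ(r − r̄)² = 30.3943; population σ = √(30.3943/7) = 2.0838%
IR = r̄ / tracking error = -0.5286 / 2.0838 = -0.2537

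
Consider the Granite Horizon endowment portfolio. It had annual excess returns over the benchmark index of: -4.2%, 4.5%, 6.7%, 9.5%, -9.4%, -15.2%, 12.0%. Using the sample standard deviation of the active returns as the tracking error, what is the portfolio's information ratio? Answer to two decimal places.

r̄ = (-4.2 + 4.5 + 6.7 + 9.5 − 9.4 − 15.2 + 12) / 7 = 3.90 / 7 = 0.5571%
Σ(r − r̄)² = 634.2571; sample σ = √(634.2571/6) = 10.2815%
IR = r̄ / tracking error = 0.5571 / 10.2815 = 0.0542

0.05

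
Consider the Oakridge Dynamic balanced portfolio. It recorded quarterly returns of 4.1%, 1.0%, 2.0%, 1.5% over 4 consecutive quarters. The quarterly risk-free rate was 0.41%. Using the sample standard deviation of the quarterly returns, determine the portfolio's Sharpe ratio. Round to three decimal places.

Mean return μ = 8.60 / 4 = 2.1500%
Sample std dev = √[5.5700 / 3] = 1.3626%
Sharpe = (μ − rf) / σ = (2.1500 − 0.41) / 1.3626 = 1.7400 / 1.3626 = 1.2770

1.277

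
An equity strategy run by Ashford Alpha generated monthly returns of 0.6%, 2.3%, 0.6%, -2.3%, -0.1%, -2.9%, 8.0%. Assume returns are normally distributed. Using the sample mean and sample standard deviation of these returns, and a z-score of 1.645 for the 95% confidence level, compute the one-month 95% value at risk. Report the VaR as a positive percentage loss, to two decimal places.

r̄ = (0.6 + 2.3 + 0.6 − 2.3 − 0.1 − 2.9 + 8) / 7 = 6.20 / 7 = 0.8857%
Sample std dev = √[78.2286 / 6] = 3.6108%
VaR = −(r̄ − z·σ) = −(0.8857 − 1.645 × 3.6108) = −(-5.0541) = 5.0541%

5.05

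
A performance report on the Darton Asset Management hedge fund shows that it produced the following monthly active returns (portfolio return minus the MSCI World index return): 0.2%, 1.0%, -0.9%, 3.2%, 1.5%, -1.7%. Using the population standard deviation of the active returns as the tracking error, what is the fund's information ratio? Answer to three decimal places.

μ = (0.2 + 1 − 0.9 + 3.2 + 1.5 − 1.7) / 6 = 0.5500%
Population σ = √[Σ(r − μ)² / 6] = √[15.4150 / 6] = √2.5692 = 1.6029%
IR = μ / tracking error = 0.5500 / 1.6029 = 0.3431

0.343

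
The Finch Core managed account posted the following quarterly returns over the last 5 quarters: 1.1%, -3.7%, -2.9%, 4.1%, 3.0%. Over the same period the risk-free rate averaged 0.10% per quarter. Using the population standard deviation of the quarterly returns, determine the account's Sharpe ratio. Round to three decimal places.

0.071

μ = (1.1 − 3.7 − 2.9 + 4.1 + 3) / 5 = 1.60 / 5 = 0.3200%
Population σ = √[Σ(r − μ)² / 5] = √[48.6080 / 5] = √9.7216 = 3.1179%
Sharpe = (μ − rf) / σ = (0.3200 − 0.1) / 3.1179 = 0.2200 / 3.1179 = 0.0706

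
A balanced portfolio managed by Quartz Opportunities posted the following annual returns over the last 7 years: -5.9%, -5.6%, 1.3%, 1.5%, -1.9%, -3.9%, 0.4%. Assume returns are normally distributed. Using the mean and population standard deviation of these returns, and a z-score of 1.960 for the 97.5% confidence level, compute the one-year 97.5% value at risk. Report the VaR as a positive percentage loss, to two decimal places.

7.79

r̄ = (-5.9 − 5.6 + 1.3 + 1.5 − 1.9 − 3.9 + 0.4) / 7 = -2.0143%
Σ(r − r̄)² = 60.6886; population σ = √(60.6886/7) = 2.9445%
VaR = −(r̄ − z·σ) = −(-2.0143 − 1.960 × 2.9445) = −(-7.7855) = 7.7855%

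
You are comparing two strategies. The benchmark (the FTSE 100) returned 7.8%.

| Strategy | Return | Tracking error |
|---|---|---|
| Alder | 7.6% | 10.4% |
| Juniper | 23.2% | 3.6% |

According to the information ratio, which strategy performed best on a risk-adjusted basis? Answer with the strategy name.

Alder: IR = (7.6% − 7.8%) / 10.4% = -0.019
Juniper: IR = (23.2% − 7.8%) / 3.6% = 4.278
Highest: Juniper (4.278).

Juniper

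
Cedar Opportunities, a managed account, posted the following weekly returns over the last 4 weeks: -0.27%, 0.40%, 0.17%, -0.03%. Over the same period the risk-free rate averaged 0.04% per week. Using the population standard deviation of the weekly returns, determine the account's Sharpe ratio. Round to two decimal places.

r̄ = (-0.27 + 0.4 + 0.17 − 0.03) / 4 = 0.0675%
Σ(r − r̄)² = (-0.27 − 0.0675)² + (0.4 − 0.0675)² + … = 0.2445
population σ = √(0.2445 / 4) = √0.0611 = 0.2472%
Sharpe = (r̄ − rf) / σ = (0.0675 − 0.04) / 0.2472 = 0.0275 / 0.2472 = 0.1112

0.11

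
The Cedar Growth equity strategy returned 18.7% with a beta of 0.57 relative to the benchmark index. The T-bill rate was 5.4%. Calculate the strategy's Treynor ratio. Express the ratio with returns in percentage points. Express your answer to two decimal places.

23.33

Treynor = (Rp − Rf) / β = (18.7% − 5.4%) / 0.57 = 13.30 / 0.57 = 23.3333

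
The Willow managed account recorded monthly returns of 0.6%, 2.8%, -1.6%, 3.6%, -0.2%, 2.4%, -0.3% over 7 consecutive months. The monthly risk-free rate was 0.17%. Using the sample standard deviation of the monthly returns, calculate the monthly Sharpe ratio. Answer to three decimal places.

μ = (0.6 + 2.8 − 1.6 + 3.6 − 0.2 + 2.4 − 0.3) / 7 = 7.30 / 7 = 1.0429%
Sample std dev = √[21.9971 / 6] = 1.9147%
Sharpe = (μ − rf) / σ = (1.0429 − 0.17) / 1.9147 = 0.8729 / 1.9147 = 0.4559

0.456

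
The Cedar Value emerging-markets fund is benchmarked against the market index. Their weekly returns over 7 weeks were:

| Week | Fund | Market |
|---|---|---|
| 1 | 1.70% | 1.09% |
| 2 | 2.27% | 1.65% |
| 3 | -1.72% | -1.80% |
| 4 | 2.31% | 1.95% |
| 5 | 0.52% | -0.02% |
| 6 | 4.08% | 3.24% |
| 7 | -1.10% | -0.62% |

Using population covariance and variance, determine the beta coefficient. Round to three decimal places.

r̄p = 1.1514%,  r̄m = 0.7843%
Cov = Σ(rp − r̄p)(rm − r̄m) / 7 = 2.9669
Var(rm) = Σ(rm − r̄m)² / 7 = 2.5043
β = Cov / Var = 2.9669 / 2.5043 = 1.1847

1.185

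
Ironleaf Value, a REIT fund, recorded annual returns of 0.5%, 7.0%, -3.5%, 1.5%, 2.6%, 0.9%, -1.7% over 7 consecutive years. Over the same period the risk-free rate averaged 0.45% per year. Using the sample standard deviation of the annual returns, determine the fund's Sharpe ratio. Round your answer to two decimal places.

0.18

Mean return r̄ = 7.30 / 7 = 1.0429%
Σ(r − r̄)² = 66.5971; sample σ = √(66.5971/6) = 3.3316%
Sharpe = (r̄ − rf) / σ = (1.0429 − 0.45) / 3.3316 = 0.5929 / 3.3316 = 0.1780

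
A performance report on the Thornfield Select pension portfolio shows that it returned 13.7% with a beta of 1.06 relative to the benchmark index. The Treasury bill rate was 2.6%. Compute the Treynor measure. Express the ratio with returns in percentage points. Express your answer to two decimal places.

Treynor = (Rp − Rf) / β = (13.7% − 2.6%) / 1.06 = 11.10 / 1.06 = 10.4717

10.47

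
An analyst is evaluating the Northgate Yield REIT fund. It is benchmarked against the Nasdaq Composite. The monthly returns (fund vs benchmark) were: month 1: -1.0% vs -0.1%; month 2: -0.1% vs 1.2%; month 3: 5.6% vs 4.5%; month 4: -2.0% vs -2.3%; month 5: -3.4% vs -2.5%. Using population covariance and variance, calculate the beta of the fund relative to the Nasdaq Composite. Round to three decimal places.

1.160

r̄p = -0.1800%,  r̄m = 0.1600%
Cov = Σ(rp − r̄p)(rm − r̄m) / 5 = 7.6848
Var(rm) = Σ(rm − r̄m)² / 5 = 6.6224
β = Cov / Var = 7.6848 / 6.6224 = 1.1604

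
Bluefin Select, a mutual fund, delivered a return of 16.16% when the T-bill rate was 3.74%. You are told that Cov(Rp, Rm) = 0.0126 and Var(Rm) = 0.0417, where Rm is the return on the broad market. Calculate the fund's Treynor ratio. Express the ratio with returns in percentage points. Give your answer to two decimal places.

41.10

β = Cov / Var = 0.0126 / 0.0417 = 0.3022
Treynor = (Rp − Rf) / β = (16.16% − 3.74%) / 0.3022 = 12.42 / 0.3022 = 41.0986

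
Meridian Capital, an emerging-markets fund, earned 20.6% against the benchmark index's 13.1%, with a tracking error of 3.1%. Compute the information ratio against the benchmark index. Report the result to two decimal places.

2.42

IR = (Rp − Rb) / TE = (20.6% − 13.1%) / 3.1% = 7.50% / 3.1% = 2.4194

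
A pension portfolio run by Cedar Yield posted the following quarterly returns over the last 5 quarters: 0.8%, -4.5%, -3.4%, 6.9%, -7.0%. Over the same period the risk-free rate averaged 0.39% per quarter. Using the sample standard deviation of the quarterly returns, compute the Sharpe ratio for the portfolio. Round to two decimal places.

-0.34

μ = (0.8 − 4.5 − 3.4 + 6.9 − 7) / 5 = -1.4400%
Σ(r − μ)² = (0.8 − (-1.4400))² + (-4.5 − (-1.4400))² + (-3.4 − (-1.4400))² + … = 118.6920
σ = √[118.6920 / 4] = 5.4473%
Sharpe = (μ − rf) / σ = (-1.4400 − 0.39) / 5.4473 = -1.8300 / 5.4473 = -0.3359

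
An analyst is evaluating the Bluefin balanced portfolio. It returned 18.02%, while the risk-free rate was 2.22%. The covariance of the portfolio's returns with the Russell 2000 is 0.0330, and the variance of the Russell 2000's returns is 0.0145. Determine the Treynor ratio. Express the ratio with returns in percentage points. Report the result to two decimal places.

β = Cov / Var = 0.0330 / 0.0145 = 2.2759
Treynor = (Rp − Rf) / β = (18.02% − 2.22%) / 2.2759 = 15.80 / 2.2759 = 6.9423

6.94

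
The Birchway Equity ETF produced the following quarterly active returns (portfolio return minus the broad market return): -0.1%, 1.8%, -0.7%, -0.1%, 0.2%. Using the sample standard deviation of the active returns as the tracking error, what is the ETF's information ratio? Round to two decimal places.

0.23

r̄ = (-0.1 + 1.8 − 0.7 − 0.1 + 0.2) / 5 = 1.10 / 5 = 0.2200%
Sample std dev = √[3.5480 / 4] = 0.9418%
IR = r̄ / tracking error = 0.2200 / 0.9418 = 0.2336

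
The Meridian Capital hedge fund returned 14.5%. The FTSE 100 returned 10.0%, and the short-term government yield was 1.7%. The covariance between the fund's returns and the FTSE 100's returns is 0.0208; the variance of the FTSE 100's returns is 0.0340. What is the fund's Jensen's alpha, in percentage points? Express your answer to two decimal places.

β = Cov / Var = 0.0208 / 0.0340 = 0.6118
E[R] = Rf + β(Rm − Rf) = 1.7% + 0.6118 × (10.0% − 1.7%) = 6.7779%
α = Rp − E[R] = 14.5% − 6.7779% = 7.7221

7.72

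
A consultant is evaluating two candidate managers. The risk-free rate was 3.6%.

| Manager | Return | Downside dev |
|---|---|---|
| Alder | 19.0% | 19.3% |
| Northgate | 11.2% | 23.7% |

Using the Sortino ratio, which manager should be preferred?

Alder

Alder: Sortino ratio = (19.0% − 3.6%) / 19.3% = 0.798
Northgate: Sortino ratio = (11.2% − 3.6%) / 23.7% = 0.321
Highest: Alder (0.798).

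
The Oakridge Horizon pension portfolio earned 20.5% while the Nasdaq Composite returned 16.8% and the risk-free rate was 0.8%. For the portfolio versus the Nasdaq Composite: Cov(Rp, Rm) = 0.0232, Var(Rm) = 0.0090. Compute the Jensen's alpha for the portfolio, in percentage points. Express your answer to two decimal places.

β = Cov / Var = 0.0232 / 0.0090 = 2.5778
E[R] = Rf + β(Rm − Rf) = 0.8% + 2.5778 × (16.8% − 0.8%) = 42.0448%
α = Rp − E[R] = 20.5% − 42.0448% = -21.5448

-21.54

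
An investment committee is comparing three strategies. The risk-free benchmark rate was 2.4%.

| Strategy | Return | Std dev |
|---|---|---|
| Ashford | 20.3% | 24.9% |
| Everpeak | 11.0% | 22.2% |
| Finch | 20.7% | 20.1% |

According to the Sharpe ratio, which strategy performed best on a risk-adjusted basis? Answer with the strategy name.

Ashford: Sharpe ratio = (20.3% − 2.4%) / 24.9% = 0.719
Everpeak: Sharpe ratio = (11.0% − 2.4%) / 22.2% = 0.387
Finch: Sharpe ratio = (20.7% − 2.4%) / 20.1% = 0.910
Highest: Finch (0.910).

Finch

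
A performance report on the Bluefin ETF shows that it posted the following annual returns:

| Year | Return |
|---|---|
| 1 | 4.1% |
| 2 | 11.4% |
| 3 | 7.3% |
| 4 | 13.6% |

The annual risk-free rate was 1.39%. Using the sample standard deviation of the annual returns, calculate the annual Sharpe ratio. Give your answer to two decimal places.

μ = (4.1 + 11.4 + 7.3 + 13.6) / 4 = 36.40 / 4 = 9.1000%
Sample std dev = √[53.7800 / 3] = 4.2340%
Sharpe = (μ − rf) / σ = (9.1000 − 1.39) / 4.2340 = 7.7100 / 4.2340 = 1.8210

1.82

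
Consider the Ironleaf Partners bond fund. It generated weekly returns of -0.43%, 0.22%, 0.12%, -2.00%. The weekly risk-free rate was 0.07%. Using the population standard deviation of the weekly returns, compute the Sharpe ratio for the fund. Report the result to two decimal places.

Mean return μ = -2.090 / 4 = -0.5225%
Population σ = √[Σ(r − μ)² / 4] = √[3.1557 / 4] = √0.7889 = 0.8882%
Sharpe = (μ − rf) / σ = (-0.5225 − 0.07) / 0.8882 = -0.5925 / 0.8882 = -0.6671

-0.67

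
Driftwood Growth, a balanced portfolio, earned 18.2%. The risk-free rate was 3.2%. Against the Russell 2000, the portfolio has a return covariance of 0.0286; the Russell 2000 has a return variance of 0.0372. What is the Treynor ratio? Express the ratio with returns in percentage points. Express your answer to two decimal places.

19.51

β = Cov / Var = 0.0286 / 0.0372 = 0.7688
Treynor = (Rp − Rf) / β = (18.2% − 3.2%) / 0.7688 = 15.00 / 0.7688 = 19.5109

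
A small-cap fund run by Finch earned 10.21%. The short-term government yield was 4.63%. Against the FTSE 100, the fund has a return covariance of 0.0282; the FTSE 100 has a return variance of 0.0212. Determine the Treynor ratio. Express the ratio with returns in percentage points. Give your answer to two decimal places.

4.19

β = Cov / Var = 0.0282 / 0.0212 = 1.3302
Treynor = (Rp − Rf) / β = (10.21% − 4.63%) / 1.3302 = 5.58 / 1.3302 = 4.1949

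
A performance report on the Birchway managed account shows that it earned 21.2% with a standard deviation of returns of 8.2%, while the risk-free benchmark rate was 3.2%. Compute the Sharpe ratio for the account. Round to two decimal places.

Sharpe = (Rp − Rf) / σp = (21.2% − 3.2%) / 8.2% = 18.00% / 8.2% = 2.1951

2.20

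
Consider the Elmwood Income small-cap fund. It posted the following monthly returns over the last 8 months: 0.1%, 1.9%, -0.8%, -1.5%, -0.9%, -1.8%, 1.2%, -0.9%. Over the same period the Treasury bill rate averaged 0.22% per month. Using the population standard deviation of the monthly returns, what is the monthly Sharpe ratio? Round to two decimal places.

-0.46

Mean return r̄ = -2.70 / 8 = -0.3375%
Σ(r − r̄)² = (0.1 − (-0.3375))² + (1.9 − (-0.3375))² + (-0.8 − (-0.3375))² + … = 11.8988
population σ = √(11.8988 / 8) = √1.4874 = 1.2196%
Sharpe = (r̄ − rf) / σ = (-0.3375 − 0.22) / 1.2196 = -0.5575 / 1.2196 = -0.4571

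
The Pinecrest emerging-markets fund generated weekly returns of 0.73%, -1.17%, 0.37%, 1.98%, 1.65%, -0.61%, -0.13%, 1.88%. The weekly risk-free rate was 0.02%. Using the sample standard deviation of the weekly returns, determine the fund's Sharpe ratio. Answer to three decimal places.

r̄ = (0.73 − 1.17 + 0.37 + 1.98 + 1.65 − 0.61 − 0.13 + 1.88) / 8 = 0.5875%
Σ(r − r̄)² = (0.73 − 0.5875)² + (-1.17 − 0.5875)² + (0.37 − 0.5875)² + … = 9.8438
σ = √[9.8438 / 7] = 1.1859%
Sharpe = (r̄ − rf) / σ = (0.5875 − 0.02) / 1.1859 = 0.5675 / 1.1859 = 0.4785

0.479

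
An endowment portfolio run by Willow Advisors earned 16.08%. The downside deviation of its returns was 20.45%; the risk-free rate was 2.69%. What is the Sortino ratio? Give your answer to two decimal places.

0.65

Sortino = (Rp − Rf) / σd = (16.08% − 2.69%) / 20.45% = 13.39% / 20.45% = 0.6548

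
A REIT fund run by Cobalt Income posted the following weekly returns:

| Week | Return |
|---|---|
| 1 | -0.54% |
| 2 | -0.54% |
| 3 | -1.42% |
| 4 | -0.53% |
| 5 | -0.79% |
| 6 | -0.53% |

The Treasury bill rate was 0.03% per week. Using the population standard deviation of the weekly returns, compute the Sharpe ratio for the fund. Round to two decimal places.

r̄ = (-0.54 − 0.54 − 1.42 − 0.53 − 0.79 − 0.53) / 6 = -4.350 / 6 = -0.7250%
Σ(r − r̄)² = 0.6318; population σ = √(0.6318/6) = 0.3245%
Sharpe = (r̄ − rf) / σ = (-0.7250 − 0.03) / 0.3245 = -0.7550 / 0.3245 = -2.3267

-2.33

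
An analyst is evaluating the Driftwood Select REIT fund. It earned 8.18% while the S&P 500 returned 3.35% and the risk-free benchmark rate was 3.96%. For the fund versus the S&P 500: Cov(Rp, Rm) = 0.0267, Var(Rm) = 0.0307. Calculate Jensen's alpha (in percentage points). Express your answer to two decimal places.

β = Cov / Var = 0.0267 / 0.0307 = 0.8697
E[R] = Rf + β(Rm − Rf) = 3.96% + 0.8697 × (3.35% − 3.96%) = 3.4295%
α = Rp − E[R] = 8.18% − 3.4295% = 4.7505

4.75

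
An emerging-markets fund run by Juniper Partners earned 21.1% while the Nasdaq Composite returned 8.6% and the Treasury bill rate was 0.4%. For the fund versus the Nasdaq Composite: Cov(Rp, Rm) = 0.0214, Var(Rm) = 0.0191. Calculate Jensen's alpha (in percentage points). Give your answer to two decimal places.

β = Cov / Var = 0.0214 / 0.0191 = 1.1204
E[R] = Rf + β(Rm − Rf) = 0.4% + 1.1204 × (8.6% − 0.4%) = 9.5873%
α = Rp − E[R] = 21.1% − 9.5873% = 11.5127

11.51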